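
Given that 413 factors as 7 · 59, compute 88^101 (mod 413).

331

Mod 7: 88 ≡ 4; by Fermat, exponent reduces to 101 mod 6 = 5; 4^5 ≡ 2 (mod 7).
Mod 59: 88 ≡ 29; by Fermat, exponent reduces to 101 mod 58 = 43; 29^43 ≡ 36 (mod 59).
Combine by CRT: x ≡ 2 (mod 7), x ≡ 36 (mod 59) ⇒ x ≡ 331 (mod 413).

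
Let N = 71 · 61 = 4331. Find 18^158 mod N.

36

Mod 71: 18 ≡ 18; by Fermat, exponent reduces to 158 mod 70 = 18; 18^18 ≡ 36 (mod 71).
Mod 61: 18 ≡ 18; by Fermat, exponent reduces to 158 mod 60 = 38; 18^38 ≡ 36 (mod 61).
Combine by CRT: x ≡ 36 (mod 71), x ≡ 36 (mod 61) ⇒ x ≡ 36 (mod 4331).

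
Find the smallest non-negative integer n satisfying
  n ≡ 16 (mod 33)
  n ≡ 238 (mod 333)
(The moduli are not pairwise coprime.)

1237

Combine the congruences pairwise.
gcd(33, 333) = 3 and 3 | (238 − 16), so the pair is consistent; merging gives n ≡ 1237 (mod 3663), where 3663 = lcm(33, 333).
The solution is unique modulo lcm(33, 333) = 3663.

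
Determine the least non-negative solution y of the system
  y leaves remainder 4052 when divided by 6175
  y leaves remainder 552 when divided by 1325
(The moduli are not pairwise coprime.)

306627

gcd(6175, 1325) = 25 and 25 | (552 − 4052), so the pair is consistent; merging gives y ≡ 306627 (mod 327275), where 327275 = lcm(6175, 1325).
The solution is unique modulo lcm(6175, 1325) = 327275.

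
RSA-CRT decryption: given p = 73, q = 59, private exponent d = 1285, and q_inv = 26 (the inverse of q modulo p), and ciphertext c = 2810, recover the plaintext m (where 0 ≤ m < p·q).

4303

d_p = d mod (p−1) = 1285 mod 72 = 61; d_q = d mod (q−1) = 9.
m₁ = c^(d_p) mod p: c ≡ 36 (mod 73), and 36^61 mod 73 = 69.
m₂ = c^(d_q) mod q: c ≡ 37 (mod 59), and 37^9 mod 59 = 55.
h = q_inv·(m₁ − m₂) mod p = 26·(69 − 55) mod 73 = 72.
m = m₂ + h·q = 55 + 72·59 = 4303.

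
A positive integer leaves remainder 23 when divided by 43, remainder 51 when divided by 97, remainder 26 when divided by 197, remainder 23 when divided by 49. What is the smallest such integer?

Combine the congruences pairwise.
From x ≡ 23 (mod 43) write x = 23 + 43t. Substituting into x ≡ 51 (mod 97) gives 43t ≡ 28 (mod 97), and since 43⁻¹ ≡ 88 (mod 97), t ≡ 39. Hence x ≡ 23 + 43·39 = 1700 (mod 4171).
From x ≡ 1700 (mod 4171) write x = 1700 + 4171t. Substituting into x ≡ 26 (mod 197) gives 4171t ≡ 99 (mod 197), and since 34⁻¹ ≡ 29 (mod 197), t ≡ 113. Hence x ≡ 1700 + 4171·113 = 473023 (mod 821687).
From x ≡ 473023 (mod 821687) write x = 473023 + 821687t. Substituting into x ≡ 23 (mod 49) gives 821687t ≡ 46 (mod 49), and since 6⁻¹ ≡ 41 (mod 49), t ≡ 24. Hence x ≡ 473023 + 821687·24 = 20193511 (mod 40262663).

20193511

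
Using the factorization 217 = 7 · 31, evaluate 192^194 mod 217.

191

Mod 7: 192 ≡ 3; by Fermat, exponent reduces to 194 mod 6 = 2; 3^2 ≡ 2 (mod 7).
Mod 31: 192 ≡ 6; by Fermat, exponent reduces to 194 mod 30 = 14; 6^14 ≡ 5 (mod 31).
Combine by CRT: x ≡ 2 (mod 7), x ≡ 5 (mod 31) ⇒ x ≡ 191 (mod 217).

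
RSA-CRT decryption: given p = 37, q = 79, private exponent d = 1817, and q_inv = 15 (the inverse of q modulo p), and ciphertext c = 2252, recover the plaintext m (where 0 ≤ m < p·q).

2494

d_p = d mod (p−1) = 1817 mod 36 = 17; d_q = d mod (q−1) = 23.
m₁ = c^(d_p) mod p: c ≡ 32 (mod 37), and 32^17 mod 37 = 15.
m₂ = c^(d_q) mod q: c ≡ 40 (mod 79), and 40^23 mod 79 = 45.
h = q_inv·(m₁ − m₂) mod p = 15·(15 − 45) mod 37 = 31.
m = m₂ + h·q = 45 + 31·79 = 2494.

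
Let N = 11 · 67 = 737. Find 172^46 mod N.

Mod 11: 172 ≡ 7; by Fermat, exponent reduces to 46 mod 10 = 6; 7^6 ≡ 4 (mod 11).
Mod 67: 172 ≡ 38; 38^46 ≡ 29 (mod 67).
Combine by CRT: x ≡ 4 (mod 11), x ≡ 29 (mod 67) ⇒ x ≡ 565 (mod 737).

565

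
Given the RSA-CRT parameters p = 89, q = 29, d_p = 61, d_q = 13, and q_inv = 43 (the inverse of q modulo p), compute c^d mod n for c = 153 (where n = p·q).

m₁ = c^(d_p) mod p: c ≡ 64 (mod 89), and 64^61 mod 89 = 8.
m₂ = c^(d_q) mod q: c ≡ 8 (mod 29), and 8^13 mod 29 = 18.
h = q_inv·(m₁ − m₂) mod p = 43·(8 − 18) mod 89 = 15.
m = m₂ + h·q = 18 + 15·29 = 453.

453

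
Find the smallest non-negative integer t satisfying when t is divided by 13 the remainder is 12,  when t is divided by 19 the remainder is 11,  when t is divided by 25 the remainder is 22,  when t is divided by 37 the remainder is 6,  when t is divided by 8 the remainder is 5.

837797

The moduli are pairwise coprime; N = 13·19·25·37·8 = 1827800.
N/13 = 140600; 140600 ≡ 5 (mod 13); 5·8 ≡ 1, so inverse 8.
N/19 = 96200; 96200 ≡ 3 (mod 19); 3·13 ≡ 1, so inverse 13.
N/25 = 73112; 73112 ≡ 12 (mod 25); 12·23 ≡ 1, so inverse 23.
N/37 = 49400; 49400 ≡ 5 (mod 37); 5·15 ≡ 1, so inverse 15.
N/8 = 228475; 228475 ≡ 3 (mod 8); 3·3 ≡ 1, so inverse 3.
t ≡ 12·140600·8 + 11·96200·13 + 22·73112·23 + 6·49400·15 + 5·228475·3 = 72121997.
72121997 mod 1827800 = 837797.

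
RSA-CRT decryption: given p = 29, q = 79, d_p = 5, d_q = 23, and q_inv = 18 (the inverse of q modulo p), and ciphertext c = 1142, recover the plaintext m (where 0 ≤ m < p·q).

m₁ = c^(d_p) mod p: c ≡ 11 (mod 29), and 11^5 mod 29 = 14.
m₂ = c^(d_q) mod q: c ≡ 36 (mod 79), and 36^23 mod 79 = 40.
h = q_inv·(m₁ − m₂) mod p = 18·(14 − 40) mod 29 = 25.
m = m₂ + h·q = 40 + 25·79 = 2015.

2015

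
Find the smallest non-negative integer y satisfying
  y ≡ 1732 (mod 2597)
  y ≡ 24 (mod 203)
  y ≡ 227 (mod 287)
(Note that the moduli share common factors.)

gcd(2597, 203) = 7 and 7 | (24 − 1732), so the pair is consistent; merging gives y ≡ 6926 (mod 75313), where 75313 = lcm(2597, 203).
gcd(75313, 287) = 7 and 7 | (227 − 6926), so the pair is consistent; merging gives y ≡ 308178 (mod 3087833), where 3087833 = lcm(75313, 287).
The solution is unique modulo lcm(2597, 203, 287) = 3087833.

308178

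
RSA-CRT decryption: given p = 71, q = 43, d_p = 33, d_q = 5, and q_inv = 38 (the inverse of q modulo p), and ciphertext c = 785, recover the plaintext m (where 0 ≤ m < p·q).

m₁ = c^(d_p) mod p: c ≡ 4 (mod 71), and 4^33 mod 71 = 40.
m₂ = c^(d_q) mod q: c ≡ 11 (mod 43), and 11^5 mod 43 = 16.
h = q_inv·(m₁ − m₂) mod p = 38·(40 − 16) mod 71 = 60.
m = m₂ + h·q = 16 + 60·43 = 2596.

2596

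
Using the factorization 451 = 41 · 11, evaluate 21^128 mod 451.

Mod 41: 21 ≡ 21; by Fermat, exponent reduces to 128 mod 40 = 8; 21^8 ≡ 37 (mod 41).
Mod 11: 21 ≡ 10; by Fermat, exponent reduces to 128 mod 10 = 8; 10^8 ≡ 1 (mod 11).
Combine by CRT: x ≡ 37 (mod 41), x ≡ 1 (mod 11) ⇒ x ≡ 78 (mod 451).

78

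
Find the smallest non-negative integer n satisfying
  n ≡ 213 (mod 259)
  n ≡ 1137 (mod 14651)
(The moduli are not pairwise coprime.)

528573

Combine the congruences pairwise.
gcd(259, 14651) = 7 and 7 | (1137 − 213), so the pair is consistent; merging gives n ≡ 528573 (mod 542087), where 542087 = lcm(259, 14651).
The solution is unique modulo lcm(259, 14651) = 542087.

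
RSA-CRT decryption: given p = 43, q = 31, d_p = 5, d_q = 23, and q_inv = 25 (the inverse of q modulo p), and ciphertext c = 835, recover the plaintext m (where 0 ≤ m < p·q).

922

m₁ = c^(d_p) mod p: c ≡ 18 (mod 43), and 18^5 mod 43 = 19.
m₂ = c^(d_q) mod q: c ≡ 29 (mod 31), and 29^23 mod 31 = 23.
h = q_inv·(m₁ − m₂) mod p = 25·(19 − 23) mod 43 = 29.
m = m₂ + h·q = 23 + 29·31 = 922.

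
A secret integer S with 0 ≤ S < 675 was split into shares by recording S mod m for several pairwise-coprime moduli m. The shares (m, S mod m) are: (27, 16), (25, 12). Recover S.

637

Combine the congruences pairwise.
From S ≡ 16 (mod 27) write S = 16 + 27t. Substituting into S ≡ 12 (mod 25) gives 27t ≡ 21 (mod 25), and since 2⁻¹ ≡ 13 (mod 25), t ≡ 23. Hence S ≡ 16 + 27·23 = 637 (mod 675).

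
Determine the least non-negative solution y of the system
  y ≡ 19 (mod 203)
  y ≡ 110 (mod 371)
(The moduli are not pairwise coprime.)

gcd(203, 371) = 7 and 7 | (110 − 19), so the pair is consistent; merging gives y ≡ 7530 (mod 10759), where 10759 = lcm(203, 371).
The solution is unique modulo lcm(203, 371) = 10759.

7530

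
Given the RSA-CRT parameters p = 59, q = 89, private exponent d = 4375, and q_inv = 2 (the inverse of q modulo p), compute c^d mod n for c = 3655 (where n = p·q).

1306

d_p = d mod (p−1) = 4375 mod 58 = 25; d_q = d mod (q−1) = 63.
m₁ = c^(d_p) mod p: c ≡ 56 (mod 59), and 56^25 mod 59 = 8.
m₂ = c^(d_q) mod q: c ≡ 6 (mod 89), and 6^63 mod 89 = 60.
h = q_inv·(m₁ − m₂) mod p = 2·(8 − 60) mod 59 = 14.
m = m₂ + h·q = 60 + 14·89 = 1306.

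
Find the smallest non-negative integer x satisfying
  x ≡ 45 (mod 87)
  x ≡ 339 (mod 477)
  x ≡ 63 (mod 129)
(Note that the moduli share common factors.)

Combine the congruences pairwise.
gcd(87, 477) = 3 and 3 | (339 − 45), so the pair is consistent; merging gives x ≡ 10833 (mod 13833), where 13833 = lcm(87, 477).
gcd(13833, 129) = 3 and 3 | (63 − 10833), so the pair is consistent; merging gives x ≡ 398157 (mod 594819), where 594819 = lcm(13833, 129).
The solution is unique modulo lcm(87, 477, 129) = 594819.

398157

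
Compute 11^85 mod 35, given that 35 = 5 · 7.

Mod 5: 11 ≡ 1; by Fermat, exponent reduces to 85 mod 4 = 1; 1^1 ≡ 1 (mod 5).
Mod 7: 11 ≡ 4; by Fermat, exponent reduces to 85 mod 6 = 1; 4^1 ≡ 4 (mod 7).
Combine by CRT: x ≡ 1 (mod 5), x ≡ 4 (mod 7) ⇒ x ≡ 11 (mod 35).

11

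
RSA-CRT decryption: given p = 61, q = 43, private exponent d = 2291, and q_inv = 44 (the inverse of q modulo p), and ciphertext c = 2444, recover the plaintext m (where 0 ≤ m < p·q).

d_p = d mod (p−1) = 2291 mod 60 = 11; d_q = d mod (q−1) = 23.
m₁ = c^(d_p) mod p: c ≡ 4 (mod 61), and 4^11 mod 61 = 5.
m₂ = c^(d_q) mod q: c ≡ 36 (mod 43), and 36^23 mod 43 = 6.
h = q_inv·(m₁ − m₂) mod p = 44·(5 − 6) mod 61 = 17.
m = m₂ + h·q = 6 + 17·43 = 737.

737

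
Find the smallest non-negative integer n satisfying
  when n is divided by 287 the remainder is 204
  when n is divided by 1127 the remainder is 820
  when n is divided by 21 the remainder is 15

49281

Combine the congruences pairwise.
gcd(287, 1127) = 7 and 7 | (820 − 204), so the pair is consistent; merging gives n ≡ 3074 (mod 46207), where 46207 = lcm(287, 1127).
gcd(46207, 21) = 7 and 7 | (15 − 3074), so the pair is consistent; merging gives n ≡ 49281 (mod 138621), where 138621 = lcm(46207, 21).
The solution is unique modulo lcm(287, 1127, 21) = 138621.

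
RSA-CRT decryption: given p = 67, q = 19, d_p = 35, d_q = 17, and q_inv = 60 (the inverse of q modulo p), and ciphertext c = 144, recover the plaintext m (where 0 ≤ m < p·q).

m₁ = c^(d_p) mod p: c ≡ 10 (mod 67), and 10^35 mod 67 = 33.
m₂ = c^(d_q) mod q: c ≡ 11 (mod 19), and 11^17 mod 19 = 7.
h = q_inv·(m₁ − m₂) mod p = 60·(33 − 7) mod 67 = 19.
m = m₂ + h·q = 7 + 19·19 = 368.

368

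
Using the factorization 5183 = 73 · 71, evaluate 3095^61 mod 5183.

Mod 73: 3095 ≡ 29; 29^61 ≡ 42 (mod 73).
Mod 71: 3095 ≡ 42; 42^61 ≡ 63 (mod 71).
Combine by CRT: x ≡ 42 (mod 73), x ≡ 63 (mod 71) ⇒ x ≡ 3400 (mod 5183).

3400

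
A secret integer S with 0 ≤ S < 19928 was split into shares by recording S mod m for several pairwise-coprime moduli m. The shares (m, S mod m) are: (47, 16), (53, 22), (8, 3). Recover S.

The moduli are pairwise coprime; N = 47·53·8 = 19928.
N/47 = 424; 424 ≡ 1 (mod 47), inverse 1.
N/53 = 376; 376 ≡ 5 (mod 53); 5·32 ≡ 1, so inverse 32.
N/8 = 2491; 2491 ≡ 3 (mod 8); 3·3 ≡ 1, so inverse 3.
S ≡ 16·424·1 + 22·376·32 + 3·2491·3 = 293907.
293907 mod 19928 = 14915.

14915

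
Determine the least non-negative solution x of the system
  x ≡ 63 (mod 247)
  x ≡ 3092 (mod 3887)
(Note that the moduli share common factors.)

gcd(247, 3887) = 13 and 13 | (3092 − 63), so the pair is consistent; merging gives x ≡ 6979 (mod 73853), where 73853 = lcm(247, 3887).
The solution is unique modulo lcm(247, 3887) = 73853.

6979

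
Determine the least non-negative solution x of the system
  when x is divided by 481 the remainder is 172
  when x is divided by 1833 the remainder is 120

18450

gcd(481, 1833) = 13 and 13 | (120 − 172), so the pair is consistent; merging gives x ≡ 18450 (mod 67821), where 67821 = lcm(481, 1833).
The solution is unique modulo lcm(481, 1833) = 67821.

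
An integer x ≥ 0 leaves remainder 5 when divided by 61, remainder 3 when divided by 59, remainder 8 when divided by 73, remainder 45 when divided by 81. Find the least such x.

Combine the congruences pairwise.
From x ≡ 5 (mod 61) write x = 5 + 61t. Substituting into x ≡ 3 (mod 59) gives 61t ≡ 57 (mod 59), and since 2⁻¹ ≡ 30 (mod 59), t ≡ 58. Hence x ≡ 5 + 61·58 = 3543 (mod 3599).
From x ≡ 3543 (mod 3599) write x = 3543 + 3599t. Substituting into x ≡ 8 (mod 73) gives 3599t ≡ 42 (mod 73), and since 22⁻¹ ≡ 10 (mod 73), t ≡ 55. Hence x ≡ 3543 + 3599·55 = 201488 (mod 262727).
From x ≡ 201488 (mod 262727) write x = 201488 + 262727t. Substituting into x ≡ 45 (mod 81) gives 262727t ≡ 4 (mod 81), and since 44⁻¹ ≡ 35 (mod 81), t ≡ 59. Hence x ≡ 201488 + 262727·59 = 15702381 (mod 21280887).

15702381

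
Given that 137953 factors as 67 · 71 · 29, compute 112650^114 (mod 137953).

Mod 67: 112650 ≡ 23; by Fermat, exponent reduces to 114 mod 66 = 48; 23^48 ≡ 14 (mod 67).
Mod 71: 112650 ≡ 44; by Fermat, exponent reduces to 114 mod 70 = 44; 44^44 ≡ 49 (mod 71).
Mod 29: 112650 ≡ 14; by Fermat, exponent reduces to 114 mod 28 = 2; 14^2 ≡ 22 (mod 29).
Combine by CRT: x ≡ 14 (mod 67), x ≡ 49 (mod 71), x ≡ 22 (mod 29) ⇒ x ≡ 67215 (mod 137953).

67215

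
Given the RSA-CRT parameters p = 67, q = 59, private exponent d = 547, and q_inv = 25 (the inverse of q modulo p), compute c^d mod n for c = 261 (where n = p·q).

2735

d_p = d mod (p−1) = 547 mod 66 = 19; d_q = d mod (q−1) = 25.
m₁ = c^(d_p) mod p: c ≡ 60 (mod 67), and 60^19 mod 67 = 55.
m₂ = c^(d_q) mod q: c ≡ 25 (mod 59), and 25^25 mod 59 = 21.
h = q_inv·(m₁ − m₂) mod p = 25·(55 − 21) mod 67 = 46.
m = m₂ + h·q = 21 + 46·59 = 2735.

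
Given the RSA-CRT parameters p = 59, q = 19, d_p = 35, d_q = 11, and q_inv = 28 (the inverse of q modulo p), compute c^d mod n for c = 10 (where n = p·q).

109

m₁ = c^(d_p) mod p: c ≡ 10 (mod 59), and 10^35 mod 59 = 50.
m₂ = c^(d_q) mod q: c ≡ 10 (mod 19), and 10^11 mod 19 = 14.
h = q_inv·(m₁ − m₂) mod p = 28·(50 − 14) mod 59 = 5.
m = m₂ + h·q = 14 + 5·19 = 109.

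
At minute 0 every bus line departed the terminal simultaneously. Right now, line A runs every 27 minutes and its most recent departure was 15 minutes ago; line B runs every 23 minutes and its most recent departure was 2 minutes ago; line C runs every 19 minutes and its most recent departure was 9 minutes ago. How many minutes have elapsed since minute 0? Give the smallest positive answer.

From t ≡ 15 (mod 27) write t = 15 + 27s. Substituting into t ≡ 2 (mod 23) gives 27s ≡ 10 (mod 23), and since 4⁻¹ ≡ 6 (mod 23), s ≡ 14. Hence t ≡ 15 + 27·14 = 393 (mod 621).
From t ≡ 393 (mod 621) write t = 393 + 621s. Substituting into t ≡ 9 (mod 19) gives 621s ≡ 15 (mod 19), and since 13⁻¹ ≡ 3 (mod 19), s ≡ 7. Hence t ≡ 393 + 621·7 = 4740 (mod 11799).

4740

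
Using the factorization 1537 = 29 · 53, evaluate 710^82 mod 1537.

Mod 29: 710 ≡ 14; by Fermat, exponent reduces to 82 mod 28 = 26; 14^26 ≡ 4 (mod 29).
Mod 53: 710 ≡ 21; by Fermat, exponent reduces to 82 mod 52 = 30; 21^30 ≡ 29 (mod 53).
Combine by CRT: x ≡ 4 (mod 29), x ≡ 29 (mod 53) ⇒ x ≡ 294 (mod 1537).

294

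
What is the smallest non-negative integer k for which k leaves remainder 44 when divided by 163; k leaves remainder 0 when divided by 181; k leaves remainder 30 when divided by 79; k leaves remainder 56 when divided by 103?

52089628

Combine the congruences pairwise.
From k ≡ 44 (mod 163) write k = 44 + 163t. Substituting into k ≡ 0 (mod 181) gives 163t ≡ 137 (mod 181), and since 163⁻¹ ≡ 10 (mod 181), t ≡ 103. Hence k ≡ 44 + 163·103 = 16833 (mod 29503).
From k ≡ 16833 (mod 29503) write k = 16833 + 29503t. Substituting into k ≡ 30 (mod 79) gives 29503t ≡ 24 (mod 79), and since 36⁻¹ ≡ 11 (mod 79), t ≡ 27. Hence k ≡ 16833 + 29503·27 = 813414 (mod 2330737).
From k ≡ 813414 (mod 2330737) write k = 813414 + 2330737t. Substituting into k ≡ 56 (mod 103) gives 2330737t ≡ 33 (mod 103), and since 53⁻¹ ≡ 35 (mod 103), t ≡ 22. Hence k ≡ 813414 + 2330737·22 = 52089628 (mod 240065911).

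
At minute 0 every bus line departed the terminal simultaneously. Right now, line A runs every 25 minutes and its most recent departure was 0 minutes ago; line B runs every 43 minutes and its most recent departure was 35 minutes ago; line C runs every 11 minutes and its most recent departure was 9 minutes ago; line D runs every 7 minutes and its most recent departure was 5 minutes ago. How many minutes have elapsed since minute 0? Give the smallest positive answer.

The moduli are pairwise coprime; N = 25·43·11·7 = 82775.
N/25 = 3311; 3311 ≡ 11 (mod 25); 11·16 ≡ 1, so inverse 16.
N/43 = 1925; 1925 ≡ 33 (mod 43); 33·30 ≡ 1, so inverse 30.
N/11 = 7525; 7525 ≡ 1 (mod 11), inverse 1.
N/7 = 11825; 11825 ≡ 2 (mod 7); 2·4 ≡ 1, so inverse 4.
t ≡ 0·3311·16 + 35·1925·30 + 9·7525·1 + 5·11825·4 = 2325475.
2325475 mod 82775 = 7775.

7775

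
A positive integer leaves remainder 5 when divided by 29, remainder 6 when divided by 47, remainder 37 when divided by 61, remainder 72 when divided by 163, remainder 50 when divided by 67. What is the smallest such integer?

184246633

The moduli are pairwise coprime; N = 29·47·61·163·67 = 908004703.
N/29 = 31310507; 31310507 ≡ 19 (mod 29); 19·26 ≡ 1, so inverse 26.
N/47 = 19319249; 19319249 ≡ 40 (mod 47); 40·20 ≡ 1, so inverse 20.
N/61 = 14885323; 14885323 ≡ 42 (mod 61); 42·16 ≡ 1, so inverse 16.
N/163 = 5570581; 5570581 ≡ 56 (mod 163); 56·131 ≡ 1, so inverse 131.
N/67 = 13552309; 13552309 ≡ 18 (mod 67); 18·41 ≡ 1, so inverse 41.
x ≡ 5·31310507·26 + 6·19319249·20 + 37·14885323·16 + 72·5570581·131 + 50·13552309·41 = 95524740448.
95524740448 mod 908004703 = 184246633.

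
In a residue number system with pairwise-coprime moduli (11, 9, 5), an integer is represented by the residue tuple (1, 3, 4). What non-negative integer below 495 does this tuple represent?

309

From x ≡ 1 (mod 11) write x = 1 + 11t. Substituting into x ≡ 3 (mod 9) gives 11t ≡ 2 (mod 9), and since 2⁻¹ ≡ 5 (mod 9), t ≡ 1. Hence x ≡ 1 + 11·1 = 12 (mod 99).
From x ≡ 12 (mod 99) write x = 12 + 99t. Substituting into x ≡ 4 (mod 5) gives 99t ≡ 2 (mod 5), and since 4⁻¹ ≡ 4 (mod 5), t ≡ 3. Hence x ≡ 12 + 99·3 = 309 (mod 495).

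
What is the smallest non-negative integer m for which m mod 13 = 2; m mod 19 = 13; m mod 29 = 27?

1419

The moduli are pairwise coprime; N = 13·19·29 = 7163.
N/13 = 551; 551 ≡ 5 (mod 13); 5·8 ≡ 1, so inverse 8.
N/19 = 377; 377 ≡ 16 (mod 19); 16·6 ≡ 1, so inverse 6.
N/29 = 247; 247 ≡ 15 (mod 29); 15·2 ≡ 1, so inverse 2.
m ≡ 2·551·8 + 13·377·6 + 27·247·2 = 51560.
51560 mod 7163 = 1419.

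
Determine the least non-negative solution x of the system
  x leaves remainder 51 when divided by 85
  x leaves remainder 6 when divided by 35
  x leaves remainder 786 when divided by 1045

97971

gcd(85, 35) = 5 and 5 | (6 − 51), so the pair is consistent; merging gives x ≡ 391 (mod 595), where 595 = lcm(85, 35).
gcd(595, 1045) = 5 and 5 | (786 − 391), so the pair is consistent; merging gives x ≡ 97971 (mod 124355), where 124355 = lcm(595, 1045).
The solution is unique modulo lcm(85, 35, 1045) = 124355.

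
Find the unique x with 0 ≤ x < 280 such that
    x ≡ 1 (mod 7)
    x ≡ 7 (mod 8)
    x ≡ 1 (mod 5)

The moduli are pairwise coprime; N = 7·8·5 = 280.
N/7 = 40; 40 ≡ 5 (mod 7); 5·3 ≡ 1, so inverse 3.
N/8 = 35; 35 ≡ 3 (mod 8); 3·3 ≡ 1, so inverse 3.
N/5 = 56; 56 ≡ 1 (mod 5), inverse 1.
x ≡ 1·40·3 + 7·35·3 + 1·56·1 = 911.
911 mod 280 = 71.

71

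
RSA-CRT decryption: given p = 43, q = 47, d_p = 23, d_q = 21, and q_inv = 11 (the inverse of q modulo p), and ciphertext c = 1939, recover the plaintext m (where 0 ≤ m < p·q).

16

m₁ = c^(d_p) mod p: c ≡ 4 (mod 43), and 4^23 mod 43 = 16.
m₂ = c^(d_q) mod q: c ≡ 12 (mod 47), and 12^21 mod 47 = 16.
h = q_inv·(m₁ − m₂) mod p = 11·(16 − 16) mod 43 = 0.
m = m₂ + h·q = 16 + 0·47 = 16.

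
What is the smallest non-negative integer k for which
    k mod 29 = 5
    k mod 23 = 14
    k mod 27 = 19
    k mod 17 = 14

154459

The moduli are pairwise coprime; N = 29·23·27·17 = 306153.
N/29 = 10557; 10557 ≡ 1 (mod 29), inverse 1.
N/23 = 13311; 13311 ≡ 17 (mod 23); 17·19 ≡ 1, so inverse 19.
N/27 = 11339; 11339 ≡ 26 (mod 27); 26·26 ≡ 1, so inverse 26.
N/17 = 18009; 18009 ≡ 6 (mod 17); 6·3 ≡ 1, so inverse 3.
k ≡ 5·10557·1 + 14·13311·19 + 19·11339·26 + 14·18009·3 = 9951355.
9951355 mod 306153 = 154459.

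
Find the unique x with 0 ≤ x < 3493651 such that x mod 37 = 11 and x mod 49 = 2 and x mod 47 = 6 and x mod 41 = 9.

The moduli are pairwise coprime; N = 37·49·47·41 = 3493651.
N/37 = 94423; 94423 ≡ 36 (mod 37); 36·36 ≡ 1, so inverse 36.
N/49 = 71299; 71299 ≡ 4 (mod 49); 4·37 ≡ 1, so inverse 37.
N/47 = 74333; 74333 ≡ 26 (mod 47); 26·38 ≡ 1, so inverse 38.
N/41 = 85211; 85211 ≡ 13 (mod 41); 13·19 ≡ 1, so inverse 19.
x ≡ 11·94423·36 + 2·71299·37 + 6·74333·38 + 9·85211·19 = 74186639.
74186639 mod 3493651 = 819968.

819968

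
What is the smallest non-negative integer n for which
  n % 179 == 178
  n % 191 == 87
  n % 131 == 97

The moduli are pairwise coprime; M = 179·191·131 = 4478759.
M/179 = 25021; 25021 ≡ 140 (mod 179); 140·78 ≡ 1, so inverse 78.
M/191 = 23449; 23449 ≡ 147 (mod 191); 147·13 ≡ 1, so inverse 13.
M/131 = 34189; 34189 ≡ 129 (mod 131); 129·65 ≡ 1, so inverse 65.
n ≡ 178·25021·78 + 87·23449·13 + 97·34189·65 = 589474028.
589474028 mod 4478759 = 2756599.

2756599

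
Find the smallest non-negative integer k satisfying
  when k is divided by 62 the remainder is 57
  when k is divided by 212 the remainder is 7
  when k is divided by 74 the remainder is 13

gcd(62, 212) = 2 and 2 | (7 − 57), so the pair is consistent; merging gives k ≡ 4459 (mod 6572), where 6572 = lcm(62, 212).
gcd(6572, 74) = 2 and 2 | (13 − 4459), so the pair is consistent; merging gives k ≡ 76751 (mod 243164), where 243164 = lcm(6572, 74).
The solution is unique modulo lcm(62, 212, 74) = 243164.

76751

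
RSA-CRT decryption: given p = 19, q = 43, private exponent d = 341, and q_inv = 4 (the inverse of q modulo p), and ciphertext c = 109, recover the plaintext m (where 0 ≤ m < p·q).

d_p = d mod (p−1) = 341 mod 18 = 17; d_q = d mod (q−1) = 5.
m₁ = c^(d_p) mod p: c ≡ 14 (mod 19), and 14^17 mod 19 = 15.
m₂ = c^(d_q) mod q: c ≡ 23 (mod 43), and 23^5 mod 43 = 17.
h = q_inv·(m₁ − m₂) mod p = 4·(15 − 17) mod 19 = 11.
m = m₂ + h·q = 17 + 11·43 = 490.

490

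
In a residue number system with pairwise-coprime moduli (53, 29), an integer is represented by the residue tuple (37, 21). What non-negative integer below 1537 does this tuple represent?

From x ≡ 37 (mod 53) write x = 37 + 53t. Substituting into x ≡ 21 (mod 29) gives 53t ≡ 13 (mod 29), and since 24⁻¹ ≡ 23 (mod 29), t ≡ 9. Hence x ≡ 37 + 53·9 = 514 (mod 1537).

514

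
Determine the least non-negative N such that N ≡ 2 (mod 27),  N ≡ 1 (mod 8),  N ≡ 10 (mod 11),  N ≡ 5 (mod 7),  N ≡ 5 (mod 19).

113321

The moduli are pairwise coprime; M = 27·8·11·7·19 = 316008.
M/27 = 11704; 11704 ≡ 13 (mod 27); 13·25 ≡ 1, so inverse 25.
M/8 = 39501; 39501 ≡ 5 (mod 8); 5·5 ≡ 1, so inverse 5.
M/11 = 28728; 28728 ≡ 7 (mod 11); 7·8 ≡ 1, so inverse 8.
M/7 = 45144; 45144 ≡ 1 (mod 7), inverse 1.
M/19 = 16632; 16632 ≡ 7 (mod 19); 7·11 ≡ 1, so inverse 11.
N ≡ 2·11704·25 + 1·39501·5 + 10·28728·8 + 5·45144·1 + 5·16632·11 = 4221425.
4221425 mod 316008 = 113321.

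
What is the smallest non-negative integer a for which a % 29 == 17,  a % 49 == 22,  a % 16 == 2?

The moduli are pairwise coprime; N = 29·49·16 = 22736.
N/29 = 784; 784 ≡ 1 (mod 29), inverse 1.
N/49 = 464; 464 ≡ 23 (mod 49); 23·32 ≡ 1, so inverse 32.
N/16 = 1421; 1421 ≡ 13 (mod 16); 13·5 ≡ 1, so inverse 5.
a ≡ 17·784·1 + 22·464·32 + 2·1421·5 = 354194.
354194 mod 22736 = 13154.

13154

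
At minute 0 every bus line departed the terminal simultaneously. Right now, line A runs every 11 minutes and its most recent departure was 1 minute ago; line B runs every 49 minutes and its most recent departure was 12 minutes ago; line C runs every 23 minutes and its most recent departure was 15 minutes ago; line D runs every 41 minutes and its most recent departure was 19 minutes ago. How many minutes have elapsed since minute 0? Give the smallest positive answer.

From t ≡ 1 (mod 11) write t = 1 + 11s. Substituting into t ≡ 12 (mod 49) gives 11s ≡ 11 (mod 49), and since 11⁻¹ ≡ 9 (mod 49), s ≡ 1. Hence t ≡ 1 + 11·1 = 12 (mod 539).
From t ≡ 12 (mod 539) write t = 12 + 539s. Substituting into t ≡ 15 (mod 23) gives 539s ≡ 3 (mod 23), and since 10⁻¹ ≡ 7 (mod 23), s ≡ 21. Hence t ≡ 12 + 539·21 = 11331 (mod 12397).
From t ≡ 11331 (mod 12397) write t = 11331 + 12397s. Substituting into t ≡ 19 (mod 41) gives 12397s ≡ 4 (mod 41), and since 15⁻¹ ≡ 11 (mod 41), s ≡ 3. Hence t ≡ 11331 + 12397·3 = 48522 (mod 508277).

48522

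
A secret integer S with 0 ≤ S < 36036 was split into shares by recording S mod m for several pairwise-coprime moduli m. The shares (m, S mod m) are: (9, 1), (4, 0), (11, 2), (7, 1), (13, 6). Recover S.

The moduli are pairwise coprime; N = 9·4·11·7·13 = 36036.
N/9 = 4004; 4004 ≡ 8 (mod 9); 8·8 ≡ 1, so inverse 8.
N/4 = 9009; 9009 ≡ 1 (mod 4), inverse 1.
N/11 = 3276; 3276 ≡ 9 (mod 11); 9·5 ≡ 1, so inverse 5.
N/7 = 5148; 5148 ≡ 3 (mod 7); 3·5 ≡ 1, so inverse 5.
N/13 = 2772; 2772 ≡ 3 (mod 13); 3·9 ≡ 1, so inverse 9.
S ≡ 1·4004·8 + 0·9009·1 + 2·3276·5 + 1·5148·5 + 6·2772·9 = 240220.
240220 mod 36036 = 24004.

24004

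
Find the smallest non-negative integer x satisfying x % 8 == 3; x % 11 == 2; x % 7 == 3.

563

Combine the congruences pairwise.
From x ≡ 3 (mod 8) write x = 3 + 8t. Substituting into x ≡ 2 (mod 11) gives 8t ≡ 10 (mod 11), and since 8⁻¹ ≡ 7 (mod 11), t ≡ 4. Hence x ≡ 3 + 8·4 = 35 (mod 88).
From x ≡ 35 (mod 88) write x = 35 + 88t. Substituting into x ≡ 3 (mod 7) gives 88t ≡ 3 (mod 7), and since 4⁻¹ ≡ 2 (mod 7), t ≡ 6. Hence x ≡ 35 + 88·6 = 563 (mod 616).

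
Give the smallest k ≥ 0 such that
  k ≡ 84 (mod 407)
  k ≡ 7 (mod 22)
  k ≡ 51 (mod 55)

491

gcd(407, 22) = 11 and 11 | (7 − 84), so the pair is consistent; merging gives k ≡ 491 (mod 814), where 814 = lcm(407, 22).
gcd(814, 55) = 11 and 11 | (51 − 491), so the pair is consistent; merging gives k ≡ 491 (mod 4070), where 4070 = lcm(814, 55).
The solution is unique modulo lcm(407, 22, 55) = 4070.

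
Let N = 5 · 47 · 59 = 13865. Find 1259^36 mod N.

Mod 5: 1259 ≡ 4; since 4 | 36, by Fermat 4^36 ≡ 1 (mod 5).
Mod 47: 1259 ≡ 37; 37^36 ≡ 9 (mod 47).
Mod 59: 1259 ≡ 20; 20^36 ≡ 15 (mod 59).
Combine by CRT: x ≡ 1 (mod 5), x ≡ 9 (mod 47), x ≡ 15 (mod 59) ⇒ x ≡ 9691 (mod 13865).

9691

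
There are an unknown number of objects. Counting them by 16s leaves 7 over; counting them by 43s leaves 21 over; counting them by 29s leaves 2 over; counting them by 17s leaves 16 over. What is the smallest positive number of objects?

81463

The moduli are pairwise coprime; M = 16·43·29·17 = 339184.
M/16 = 21199; 21199 ≡ 15 (mod 16); 15·15 ≡ 1, so inverse 15.
M/43 = 7888; 7888 ≡ 19 (mod 43); 19·34 ≡ 1, so inverse 34.
M/29 = 11696; 11696 ≡ 9 (mod 29); 9·13 ≡ 1, so inverse 13.
M/17 = 19952; 19952 ≡ 11 (mod 17); 11·14 ≡ 1, so inverse 14.
N ≡ 7·21199·15 + 21·7888·34 + 2·11696·13 + 16·19952·14 = 12631271.
12631271 mod 339184 = 81463.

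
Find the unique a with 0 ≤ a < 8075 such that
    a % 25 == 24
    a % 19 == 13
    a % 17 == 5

From a ≡ 24 (mod 25) write a = 24 + 25t. Substituting into a ≡ 13 (mod 19) gives 25t ≡ 8 (mod 19), and since 6⁻¹ ≡ 16 (mod 19), t ≡ 14. Hence a ≡ 24 + 25·14 = 374 (mod 475).
From a ≡ 374 (mod 475) write a = 374 + 475t. Substituting into a ≡ 5 (mod 17) gives 475t ≡ 5 (mod 17), and since 16⁻¹ ≡ 16 (mod 17), t ≡ 12. Hence a ≡ 374 + 475·12 = 6074 (mod 8075).

6074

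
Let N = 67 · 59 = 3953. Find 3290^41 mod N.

3765

Mod 67: 3290 ≡ 7; 7^41 ≡ 13 (mod 67).
Mod 59: 3290 ≡ 45; 45^41 ≡ 48 (mod 59).
Combine by CRT: x ≡ 13 (mod 67), x ≡ 48 (mod 59) ⇒ x ≡ 3765 (mod 3953).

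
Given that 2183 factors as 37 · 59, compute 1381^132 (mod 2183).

639

Mod 37: 1381 ≡ 12; by Fermat, exponent reduces to 132 mod 36 = 24; 12^24 ≡ 10 (mod 37).
Mod 59: 1381 ≡ 24; by Fermat, exponent reduces to 132 mod 58 = 16; 24^16 ≡ 49 (mod 59).
Combine by CRT: x ≡ 10 (mod 37), x ≡ 49 (mod 59) ⇒ x ≡ 639 (mod 2183).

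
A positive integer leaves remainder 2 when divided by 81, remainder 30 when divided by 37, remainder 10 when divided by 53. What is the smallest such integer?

66260

The moduli are pairwise coprime; N = 81·37·53 = 158841.
N/81 = 1961; 1961 ≡ 17 (mod 81); 17·62 ≡ 1, so inverse 62.
N/37 = 4293; 4293 ≡ 1 (mod 37), inverse 1.
N/53 = 2997; 2997 ≡ 29 (mod 53); 29·11 ≡ 1, so inverse 11.
t ≡ 2·1961·62 + 30·4293·1 + 10·2997·11 = 701624.
701624 mod 158841 = 66260.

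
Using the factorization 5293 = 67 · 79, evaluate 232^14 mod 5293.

Mod 67: 232 ≡ 31; 31^14 ≡ 17 (mod 67).
Mod 79: 232 ≡ 74; 74^14 ≡ 36 (mod 79).
Combine by CRT: x ≡ 17 (mod 67), x ≡ 36 (mod 79) ⇒ x ≡ 352 (mod 5293).

352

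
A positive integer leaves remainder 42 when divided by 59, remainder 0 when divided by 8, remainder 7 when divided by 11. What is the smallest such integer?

4880

Combine the congruences pairwise.
From m ≡ 42 (mod 59) write m = 42 + 59t. Substituting into m ≡ 0 (mod 8) gives 59t ≡ 6 (mod 8), and since 3⁻¹ ≡ 3 (mod 8), t ≡ 2. Hence m ≡ 42 + 59·2 = 160 (mod 472).
From m ≡ 160 (mod 472) write m = 160 + 472t. Substituting into m ≡ 7 (mod 11) gives 472t ≡ 1 (mod 11), and since 10⁻¹ ≡ 10 (mod 11), t ≡ 10. Hence m ≡ 160 + 472·10 = 4880 (mod 5192).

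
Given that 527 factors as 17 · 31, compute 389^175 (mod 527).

Mod 17: 389 ≡ 15; by Fermat, exponent reduces to 175 mod 16 = 15; 15^15 ≡ 8 (mod 17).
Mod 31: 389 ≡ 17; by Fermat, exponent reduces to 175 mod 30 = 25; 17^25 ≡ 6 (mod 31).
Combine by CRT: x ≡ 8 (mod 17), x ≡ 6 (mod 31) ⇒ x ≡ 161 (mod 527).

161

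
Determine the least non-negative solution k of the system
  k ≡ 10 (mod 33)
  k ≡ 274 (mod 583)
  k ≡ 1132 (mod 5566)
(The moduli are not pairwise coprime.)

gcd(33, 583) = 11 and 11 | (274 − 10), so the pair is consistent; merging gives k ≡ 274 (mod 1749), where 1749 = lcm(33, 583).
gcd(1749, 5566) = 11 and 11 | (1132 − 274), so the pair is consistent; merging gives k ≡ 535468 (mod 884994), where 884994 = lcm(1749, 5566).
The solution is unique modulo lcm(33, 583, 5566) = 884994.

535468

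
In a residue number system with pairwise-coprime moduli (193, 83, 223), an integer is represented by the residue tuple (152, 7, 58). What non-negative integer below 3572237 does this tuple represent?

1940381

From x ≡ 152 (mod 193) write x = 152 + 193t. Substituting into x ≡ 7 (mod 83) gives 193t ≡ 21 (mod 83), and since 27⁻¹ ≡ 40 (mod 83), t ≡ 10. Hence x ≡ 152 + 193·10 = 2082 (mod 16019).
From x ≡ 2082 (mod 16019) write x = 2082 + 16019t. Substituting into x ≡ 58 (mod 223) gives 16019t ≡ 206 (mod 223), and since 186⁻¹ ≡ 6 (mod 223), t ≡ 121. Hence x ≡ 2082 + 16019·121 = 1940381 (mod 3572237).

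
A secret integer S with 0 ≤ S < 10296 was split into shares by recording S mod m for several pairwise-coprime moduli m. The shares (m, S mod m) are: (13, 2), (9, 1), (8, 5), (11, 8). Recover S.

The moduli are pairwise coprime; N = 13·9·8·11 = 10296.
N/13 = 792; 792 ≡ 12 (mod 13); 12·12 ≡ 1, so inverse 12.
N/9 = 1144; 1144 ≡ 1 (mod 9), inverse 1.
N/8 = 1287; 1287 ≡ 7 (mod 8); 7·7 ≡ 1, so inverse 7.
N/11 = 936; 936 ≡ 1 (mod 11), inverse 1.
S ≡ 2·792·12 + 1·1144·1 + 5·1287·7 + 8·936·1 = 72685.
72685 mod 10296 = 613.

613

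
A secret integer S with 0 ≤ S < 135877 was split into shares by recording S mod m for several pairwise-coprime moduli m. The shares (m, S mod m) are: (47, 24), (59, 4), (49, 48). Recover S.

82368

From S ≡ 24 (mod 47) write S = 24 + 47t. Substituting into S ≡ 4 (mod 59) gives 47t ≡ 39 (mod 59), and since 47⁻¹ ≡ 54 (mod 59), t ≡ 41. Hence S ≡ 24 + 47·41 = 1951 (mod 2773).
From S ≡ 1951 (mod 2773) write S = 1951 + 2773t. Substituting into S ≡ 48 (mod 49) gives 2773t ≡ 8 (mod 49), and since 29⁻¹ ≡ 22 (mod 49), t ≡ 29. Hence S ≡ 1951 + 2773·29 = 82368 (mod 135877).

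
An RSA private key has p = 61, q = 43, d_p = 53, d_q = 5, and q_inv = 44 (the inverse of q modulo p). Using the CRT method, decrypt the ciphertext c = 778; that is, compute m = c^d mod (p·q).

1927

m₁ = c^(d_p) mod p: c ≡ 46 (mod 61), and 46^53 mod 61 = 36.
m₂ = c^(d_q) mod q: c ≡ 4 (mod 43), and 4^5 mod 43 = 35.
h = q_inv·(m₁ − m₂) mod p = 44·(36 − 35) mod 61 = 44.
m = m₂ + h·q = 35 + 44·43 = 1927.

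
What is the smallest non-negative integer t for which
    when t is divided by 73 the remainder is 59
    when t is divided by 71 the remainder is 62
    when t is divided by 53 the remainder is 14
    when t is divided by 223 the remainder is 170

Combine the congruences pairwise.
From t ≡ 59 (mod 73) write t = 59 + 73s. Substituting into t ≡ 62 (mod 71) gives 73s ≡ 3 (mod 71), and since 2⁻¹ ≡ 36 (mod 71), s ≡ 37. Hence t ≡ 59 + 73·37 = 2760 (mod 5183).
From t ≡ 2760 (mod 5183) write t = 2760 + 5183s. Substituting into t ≡ 14 (mod 53) gives 5183s ≡ 10 (mod 53), and since 42⁻¹ ≡ 24 (mod 53), s ≡ 28. Hence t ≡ 2760 + 5183·28 = 147884 (mod 274699).
From t ≡ 147884 (mod 274699) write t = 147884 + 274699s. Substituting into t ≡ 170 (mod 223) gives 274699s ≡ 135 (mod 223), and since 186⁻¹ ≡ 6 (mod 223), s ≡ 141. Hence t ≡ 147884 + 274699·141 = 38880443 (mod 61257877).

38880443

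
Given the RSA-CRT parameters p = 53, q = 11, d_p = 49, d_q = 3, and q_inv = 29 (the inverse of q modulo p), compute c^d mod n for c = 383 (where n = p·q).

58

m₁ = c^(d_p) mod p: c ≡ 12 (mod 53), and 12^49 mod 53 = 5.
m₂ = c^(d_q) mod q: c ≡ 9 (mod 11), and 9^3 mod 11 = 3.
h = q_inv·(m₁ − m₂) mod p = 29·(5 − 3) mod 53 = 5.
m = m₂ + h·q = 3 + 5·11 = 58.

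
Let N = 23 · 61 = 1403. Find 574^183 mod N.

436

Mod 23: 574 ≡ 22; by Fermat, exponent reduces to 183 mod 22 = 7; 22^7 ≡ 22 (mod 23).
Mod 61: 574 ≡ 25; by Fermat, exponent reduces to 183 mod 60 = 3; 25^3 ≡ 9 (mod 61).
Combine by CRT: x ≡ 22 (mod 23), x ≡ 9 (mod 61) ⇒ x ≡ 436 (mod 1403).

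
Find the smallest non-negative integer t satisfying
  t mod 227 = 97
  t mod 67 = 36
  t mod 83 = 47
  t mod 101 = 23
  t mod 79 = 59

9729689987

The moduli are pairwise coprime; N = 227·67·83·101·79 = 10072266713.
N/227 = 44371219; 44371219 ≡ 210 (mod 227); 210·40 ≡ 1, so inverse 40.
N/67 = 150332339; 150332339 ≡ 17 (mod 67); 17·4 ≡ 1, so inverse 4.
N/83 = 121352611; 121352611 ≡ 54 (mod 83); 54·20 ≡ 1, so inverse 20.
N/101 = 99725413; 99725413 ≡ 33 (mod 101); 33·49 ≡ 1, so inverse 49.
N/79 = 127497047; 127497047 ≡ 53 (mod 79); 53·3 ≡ 1, so inverse 3.
t ≡ 97·44371219·40 + 36·150332339·4 + 47·121352611·20 + 23·99725413·49 + 59·127497047·3 = 442837158646.
442837158646 mod 10072266713 = 9729689987.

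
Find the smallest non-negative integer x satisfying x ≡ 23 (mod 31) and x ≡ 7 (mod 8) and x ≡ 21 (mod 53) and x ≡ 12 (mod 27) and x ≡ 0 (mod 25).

4389375

Combine the congruences pairwise.
From x ≡ 23 (mod 31) write x = 23 + 31t. Substituting into x ≡ 7 (mod 8) gives 31t ≡ 0 (mod 8), and since 7⁻¹ ≡ 7 (mod 8), t ≡ 0. Hence x ≡ 23 + 31·0 = 23 (mod 248).
From x ≡ 23 (mod 248) write x = 23 + 248t. Substituting into x ≡ 21 (mod 53) gives 248t ≡ 51 (mod 53), and since 36⁻¹ ≡ 28 (mod 53), t ≡ 50. Hence x ≡ 23 + 248·50 = 12423 (mod 13144).
From x ≡ 12423 (mod 13144) write x = 12423 + 13144t. Substituting into x ≡ 12 (mod 27) gives 13144t ≡ 9 (mod 27), and since 22⁻¹ ≡ 16 (mod 27), t ≡ 9. Hence x ≡ 12423 + 13144·9 = 130719 (mod 354888).
From x ≡ 130719 (mod 354888) write x = 130719 + 354888t. Substituting into x ≡ 0 (mod 25) gives 354888t ≡ 6 (mod 25), and since 13⁻¹ ≡ 2 (mod 25), t ≡ 12. Hence x ≡ 130719 + 354888·12 = 4389375 (mod 8872200).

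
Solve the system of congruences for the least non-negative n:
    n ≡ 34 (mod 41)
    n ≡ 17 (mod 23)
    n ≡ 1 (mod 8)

The moduli are pairwise coprime; M = 41·23·8 = 7544.
M/41 = 184; 184 ≡ 20 (mod 41); 20·39 ≡ 1, so inverse 39.
M/23 = 328; 328 ≡ 6 (mod 23); 6·4 ≡ 1, so inverse 4.
M/8 = 943; 943 ≡ 7 (mod 8); 7·7 ≡ 1, so inverse 7.
n ≡ 34·184·39 + 17·328·4 + 1·943·7 = 272889.
272889 mod 7544 = 1305.

1305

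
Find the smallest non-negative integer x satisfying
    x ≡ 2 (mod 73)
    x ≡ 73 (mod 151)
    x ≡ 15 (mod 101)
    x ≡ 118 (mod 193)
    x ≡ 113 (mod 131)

12333394532

From x ≡ 2 (mod 73) write x = 2 + 73t. Substituting into x ≡ 73 (mod 151) gives 73t ≡ 71 (mod 151), and since 73⁻¹ ≡ 60 (mod 151), t ≡ 32. Hence x ≡ 2 + 73·32 = 2338 (mod 11023).
From x ≡ 2338 (mod 11023) write x = 2338 + 11023t. Substituting into x ≡ 15 (mod 101) gives 11023t ≡ 0 (mod 101), and since 14⁻¹ ≡ 65 (mod 101), t ≡ 0. Hence x ≡ 2338 + 11023·0 = 2338 (mod 1113323).
From x ≡ 2338 (mod 1113323) write x = 2338 + 1113323t. Substituting into x ≡ 118 (mod 193) gives 1113323t ≡ 96 (mod 193), and since 99⁻¹ ≡ 39 (mod 193), t ≡ 77. Hence x ≡ 2338 + 1113323·77 = 85728209 (mod 214871339).
From x ≡ 85728209 (mod 214871339) write x = 85728209 + 214871339t. Substituting into x ≡ 113 (mod 131) gives 214871339t ≡ 7 (mod 131), and since 30⁻¹ ≡ 83 (mod 131), t ≡ 57. Hence x ≡ 85728209 + 214871339·57 = 12333394532 (mod 28148145409).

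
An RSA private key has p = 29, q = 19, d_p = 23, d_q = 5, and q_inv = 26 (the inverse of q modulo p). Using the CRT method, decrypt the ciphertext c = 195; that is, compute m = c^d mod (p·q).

m₁ = c^(d_p) mod p: c ≡ 21 (mod 29), and 21^23 mod 29 = 15.
m₂ = c^(d_q) mod q: c ≡ 5 (mod 19), and 5^5 mod 19 = 9.
h = q_inv·(m₁ − m₂) mod p = 26·(15 − 9) mod 29 = 11.
m = m₂ + h·q = 9 + 11·19 = 218.

218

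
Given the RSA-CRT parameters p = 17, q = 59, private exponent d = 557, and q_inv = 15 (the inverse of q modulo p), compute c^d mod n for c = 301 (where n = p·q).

898

d_p = d mod (p−1) = 557 mod 16 = 13; d_q = d mod (q−1) = 35.
m₁ = c^(d_p) mod p: c ≡ 12 (mod 17), and 12^13 mod 17 = 14.
m₂ = c^(d_q) mod q: c ≡ 6 (mod 59), and 6^35 mod 59 = 13.
h = q_inv·(m₁ − m₂) mod p = 15·(14 − 13) mod 17 = 15.
m = m₂ + h·q = 13 + 15·59 = 898.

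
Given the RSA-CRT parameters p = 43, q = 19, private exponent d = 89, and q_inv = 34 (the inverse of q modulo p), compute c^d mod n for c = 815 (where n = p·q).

484

d_p = d mod (p−1) = 89 mod 42 = 5; d_q = d mod (q−1) = 17.
m₁ = c^(d_p) mod p: c ≡ 41 (mod 43), and 41^5 mod 43 = 11.
m₂ = c^(d_q) mod q: c ≡ 17 (mod 19), and 17^17 mod 19 = 9.
h = q_inv·(m₁ − m₂) mod p = 34·(11 − 9) mod 43 = 25.
m = m₂ + h·q = 9 + 25·19 = 484.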